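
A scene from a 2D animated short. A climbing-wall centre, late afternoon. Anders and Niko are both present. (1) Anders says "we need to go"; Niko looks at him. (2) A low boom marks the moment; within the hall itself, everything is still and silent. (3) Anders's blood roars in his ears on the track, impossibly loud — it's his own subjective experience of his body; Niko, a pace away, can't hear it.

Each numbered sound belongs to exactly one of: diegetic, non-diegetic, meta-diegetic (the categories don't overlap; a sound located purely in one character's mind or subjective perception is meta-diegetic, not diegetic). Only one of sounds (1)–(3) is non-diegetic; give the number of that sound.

(1) on-screen dialogue — Anders speaks and Niko is there to hear → diegetic.
Sound (2): nothing in the scene produces it; it's an accent added for the audience, so non-diegetic.
Sound (3): it's Anders's internal bodily sensation rendered as sound; only Anders 'hears' it, so meta-diegetic.
Only (2) is non-diegetic.

2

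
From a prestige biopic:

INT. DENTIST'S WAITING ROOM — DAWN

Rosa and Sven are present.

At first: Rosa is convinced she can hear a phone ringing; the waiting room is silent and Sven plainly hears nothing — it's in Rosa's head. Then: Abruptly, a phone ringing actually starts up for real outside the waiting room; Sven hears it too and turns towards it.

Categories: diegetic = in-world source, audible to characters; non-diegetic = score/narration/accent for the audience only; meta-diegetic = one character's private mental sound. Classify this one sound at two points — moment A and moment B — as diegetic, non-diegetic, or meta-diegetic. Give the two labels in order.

Moment A: only Rosa 'hears' it — imagined, in her mind → meta-diegetic.
Moment B: now there's a real external source and Sven hears it too — in the story world → diegetic.

meta-diegetic, diegetic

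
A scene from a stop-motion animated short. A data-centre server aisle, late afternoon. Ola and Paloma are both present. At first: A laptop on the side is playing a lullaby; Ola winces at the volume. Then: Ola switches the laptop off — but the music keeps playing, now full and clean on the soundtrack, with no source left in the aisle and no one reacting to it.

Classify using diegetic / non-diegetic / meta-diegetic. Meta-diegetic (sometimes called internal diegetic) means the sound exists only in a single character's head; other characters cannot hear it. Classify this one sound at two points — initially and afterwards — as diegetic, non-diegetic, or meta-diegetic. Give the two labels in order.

Initially: a laptop is a real in-scene source and Ola reacts to it → diegetic.
Afterwards: there is no longer any in-world source and no one can hear it — it has become underscore → non-diegetic.

diegetic, non-diegetic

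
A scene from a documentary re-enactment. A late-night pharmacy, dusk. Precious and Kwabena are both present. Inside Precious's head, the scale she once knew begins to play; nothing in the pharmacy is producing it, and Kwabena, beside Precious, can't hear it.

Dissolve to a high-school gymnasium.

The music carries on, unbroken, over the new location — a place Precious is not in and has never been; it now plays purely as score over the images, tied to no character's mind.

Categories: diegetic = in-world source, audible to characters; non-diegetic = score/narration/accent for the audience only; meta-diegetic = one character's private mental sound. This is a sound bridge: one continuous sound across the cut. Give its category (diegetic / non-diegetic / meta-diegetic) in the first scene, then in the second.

Scene one: the music exists only inside Precious's mind; Kwabena can't hear it → meta-diegetic.
Scene two: it's detached from Precious entirely and plays over unrelated images with no in-world source — conventional underscore → non-diegetic.

meta-diegetic, non-diegetic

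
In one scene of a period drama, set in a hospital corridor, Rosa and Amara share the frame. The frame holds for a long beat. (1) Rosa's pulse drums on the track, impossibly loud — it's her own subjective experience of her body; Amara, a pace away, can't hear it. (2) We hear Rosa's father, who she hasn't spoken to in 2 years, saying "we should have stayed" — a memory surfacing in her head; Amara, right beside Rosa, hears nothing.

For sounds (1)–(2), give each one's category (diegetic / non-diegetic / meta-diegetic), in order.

meta-diegetic, meta-diegetic

(1) point-of-audition from inside Rosa's body; not a sound in the room → meta-diegetic.
(2) the voice is a memory playing only inside Rosa's mind; Amara can't hear it → meta-diegetic.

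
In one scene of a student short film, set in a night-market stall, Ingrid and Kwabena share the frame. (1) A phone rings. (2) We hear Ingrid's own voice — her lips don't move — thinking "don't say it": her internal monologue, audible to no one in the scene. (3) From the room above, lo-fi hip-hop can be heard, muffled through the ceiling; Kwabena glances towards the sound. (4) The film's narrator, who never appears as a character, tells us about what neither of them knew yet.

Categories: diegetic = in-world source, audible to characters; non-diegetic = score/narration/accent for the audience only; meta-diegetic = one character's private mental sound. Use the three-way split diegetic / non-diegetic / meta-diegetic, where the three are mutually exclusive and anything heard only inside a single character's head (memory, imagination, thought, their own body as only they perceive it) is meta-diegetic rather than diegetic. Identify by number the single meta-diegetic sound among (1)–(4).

2

(1) is diegetic: the sound comes from a phone physically present in the location.
(2) internal monologue — inside Ingrid's mind, not spoken into the scene → meta-diegetic.
(3) is diegetic: it's coming from the room above — a location within the story world — and Kwabena reacts.
Sound (4): the narrator exists outside the story world, addressing only the audience, so non-diegetic.
Only (2) is meta-diegetic.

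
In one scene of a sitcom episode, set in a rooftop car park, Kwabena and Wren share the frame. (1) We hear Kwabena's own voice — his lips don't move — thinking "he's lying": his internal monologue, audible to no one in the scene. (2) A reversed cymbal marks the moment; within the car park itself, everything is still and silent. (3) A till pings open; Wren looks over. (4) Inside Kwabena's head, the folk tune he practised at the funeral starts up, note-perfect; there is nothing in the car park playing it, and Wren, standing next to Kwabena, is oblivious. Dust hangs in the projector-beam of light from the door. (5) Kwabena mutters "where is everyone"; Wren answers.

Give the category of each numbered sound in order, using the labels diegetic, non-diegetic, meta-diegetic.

Sound (1): it's Kwabena's unspoken thought, heard only by the audience via his subjectivity, so meta-diegetic.
Sound (2): an editorial stinger — it belongs to the cut, not the story world, so non-diegetic.
(3) is diegetic: a till is a real object/event in the scene's world.
(4) remembered music, private to Kwabena — Wren is oblivious because it isn't in the room → meta-diegetic.
(5) is diegetic: on-screen dialogue — Kwabena speaks and Wren is there to hear.

meta-diegetic, non-diegetic, diegetic, meta-diegetic, diegetic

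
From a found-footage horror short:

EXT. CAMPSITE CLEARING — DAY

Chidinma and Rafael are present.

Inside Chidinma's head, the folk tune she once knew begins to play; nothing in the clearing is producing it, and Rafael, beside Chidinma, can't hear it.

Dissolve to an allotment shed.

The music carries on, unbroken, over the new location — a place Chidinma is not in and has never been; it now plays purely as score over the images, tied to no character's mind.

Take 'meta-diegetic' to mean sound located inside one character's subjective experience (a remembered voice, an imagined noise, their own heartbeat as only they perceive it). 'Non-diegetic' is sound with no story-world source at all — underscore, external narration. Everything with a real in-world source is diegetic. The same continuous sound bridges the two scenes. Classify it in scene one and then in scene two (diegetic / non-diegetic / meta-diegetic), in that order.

Scene one: the music exists only inside Chidinma's mind; Rafael can't hear it → meta-diegetic.
Scene two: it's detached from Chidinma entirely and plays over unrelated images with no in-world source — conventional underscore → non-diegetic.

meta-diegetic, non-diegetic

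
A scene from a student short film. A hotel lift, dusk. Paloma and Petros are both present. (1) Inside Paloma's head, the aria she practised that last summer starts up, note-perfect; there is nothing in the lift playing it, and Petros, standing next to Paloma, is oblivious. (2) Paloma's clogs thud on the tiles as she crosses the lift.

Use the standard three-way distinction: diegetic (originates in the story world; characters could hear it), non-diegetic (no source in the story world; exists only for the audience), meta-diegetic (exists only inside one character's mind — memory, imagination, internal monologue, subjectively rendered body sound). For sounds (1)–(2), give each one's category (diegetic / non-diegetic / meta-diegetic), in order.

(1) it lives in Paloma's subjectivity, not in the lift → meta-diegetic.
Sound (2): it's the physical sound of Paloma moving in the space, so diegetic.

meta-diegetic, diegetic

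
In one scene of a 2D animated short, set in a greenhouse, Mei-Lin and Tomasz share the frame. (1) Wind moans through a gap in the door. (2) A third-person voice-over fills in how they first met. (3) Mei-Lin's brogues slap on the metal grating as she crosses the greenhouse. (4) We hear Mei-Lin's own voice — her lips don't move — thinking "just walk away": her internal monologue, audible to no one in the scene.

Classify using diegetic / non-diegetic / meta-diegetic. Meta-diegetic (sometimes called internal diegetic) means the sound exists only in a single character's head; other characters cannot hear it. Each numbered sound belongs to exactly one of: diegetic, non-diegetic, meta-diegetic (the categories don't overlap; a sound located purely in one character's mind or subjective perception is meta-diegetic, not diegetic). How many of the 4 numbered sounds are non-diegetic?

(1) ambient/room sound belonging to the story's physical space → diegetic.
Sound (2): external voice-over — not a character, not heard by anyone in the scene, so non-diegetic.
(3) is diegetic: Mei-Lin's footsteps are produced in the story world.
Sound (4): Mei-Lin's thought-voice: a private mental sound no other character can hear, so meta-diegetic.
So 1 of the 4 is non-diegetic: (2).

1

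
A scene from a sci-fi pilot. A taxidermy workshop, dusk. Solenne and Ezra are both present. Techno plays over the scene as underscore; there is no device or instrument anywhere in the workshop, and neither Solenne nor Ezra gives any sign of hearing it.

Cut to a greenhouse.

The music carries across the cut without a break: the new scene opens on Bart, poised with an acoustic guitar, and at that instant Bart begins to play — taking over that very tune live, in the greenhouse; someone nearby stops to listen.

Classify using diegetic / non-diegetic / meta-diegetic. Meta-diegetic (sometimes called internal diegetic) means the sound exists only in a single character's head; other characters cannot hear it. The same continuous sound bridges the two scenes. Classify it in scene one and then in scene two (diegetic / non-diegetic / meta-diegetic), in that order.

non-diegetic, diegetic

Scene one: there's no in-world source anywhere and no character hears it — underscore for the audience only → non-diegetic.
Scene two: from the moment Bart starts playing, the tune is being performed on an acoustic guitar inside the story world and another character hears it → diegetic.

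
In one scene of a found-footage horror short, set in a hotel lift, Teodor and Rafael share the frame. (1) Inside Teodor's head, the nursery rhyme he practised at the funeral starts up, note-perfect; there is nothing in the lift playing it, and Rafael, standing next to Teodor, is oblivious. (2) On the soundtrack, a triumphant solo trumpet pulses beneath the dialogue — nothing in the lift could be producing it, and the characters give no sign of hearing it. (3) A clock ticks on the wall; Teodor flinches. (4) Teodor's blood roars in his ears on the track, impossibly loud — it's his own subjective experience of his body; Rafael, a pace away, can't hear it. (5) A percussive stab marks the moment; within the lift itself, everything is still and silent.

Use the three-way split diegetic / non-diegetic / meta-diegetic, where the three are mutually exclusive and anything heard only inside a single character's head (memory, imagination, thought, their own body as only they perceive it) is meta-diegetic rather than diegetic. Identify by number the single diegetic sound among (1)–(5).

3

(1) it lives in Teodor's subjectivity, not in the lift → meta-diegetic.
(2) is non-diegetic: it has no source in the story world and no character can hear it — it's underscore.
(3) the sound comes from a clock physically present in the location → diegetic.
(4) point-of-audition from inside Teodor's body; not a sound in the room → meta-diegetic.
(5) nothing in the scene produces it; it's an accent added for the audience → non-diegetic.
Only (3) is diegetic.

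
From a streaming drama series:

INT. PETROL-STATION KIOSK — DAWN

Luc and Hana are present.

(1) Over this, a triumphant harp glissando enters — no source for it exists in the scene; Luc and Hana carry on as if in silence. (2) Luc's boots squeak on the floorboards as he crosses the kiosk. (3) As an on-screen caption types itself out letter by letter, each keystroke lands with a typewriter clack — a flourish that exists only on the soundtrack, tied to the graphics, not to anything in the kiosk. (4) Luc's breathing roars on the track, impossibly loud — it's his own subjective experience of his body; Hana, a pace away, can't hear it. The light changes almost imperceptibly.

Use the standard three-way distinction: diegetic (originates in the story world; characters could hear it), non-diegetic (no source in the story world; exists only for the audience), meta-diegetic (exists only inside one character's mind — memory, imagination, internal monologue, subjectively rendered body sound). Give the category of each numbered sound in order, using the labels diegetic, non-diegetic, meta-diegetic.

(1) nothing in the kiosk produces it and the characters don't hear it — pure soundtrack → non-diegetic.
(2) it's the physical sound of Luc moving in the space → diegetic.
(3) sound married to a title/caption — outside the diegesis by definition → non-diegetic.
(4) it's Luc's internal bodily sensation rendered as sound; only Luc 'hears' it → meta-diegetic.

non-diegetic, diegetic, non-diegetic, meta-diegetic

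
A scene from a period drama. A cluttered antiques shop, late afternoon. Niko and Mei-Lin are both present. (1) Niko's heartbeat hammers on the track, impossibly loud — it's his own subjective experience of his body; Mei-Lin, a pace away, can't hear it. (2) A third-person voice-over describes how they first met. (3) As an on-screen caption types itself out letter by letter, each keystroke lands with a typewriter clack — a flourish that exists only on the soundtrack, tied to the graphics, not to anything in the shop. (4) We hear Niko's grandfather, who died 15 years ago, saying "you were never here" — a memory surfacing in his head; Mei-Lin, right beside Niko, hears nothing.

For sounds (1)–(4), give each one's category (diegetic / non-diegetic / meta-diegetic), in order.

(1) point-of-audition from inside Niko's body; not a sound in the room → meta-diegetic.
Sound (2): the narrator exists outside the story world, addressing only the audience, so non-diegetic.
(3) it accompanies on-screen graphics, not anything inside the story world → non-diegetic.
(4) a remembered line, private to Niko — not present in the room, not audible to Mei-Lin → meta-diegetic.

meta-diegetic, non-diegetic, non-diegetic, meta-diegetic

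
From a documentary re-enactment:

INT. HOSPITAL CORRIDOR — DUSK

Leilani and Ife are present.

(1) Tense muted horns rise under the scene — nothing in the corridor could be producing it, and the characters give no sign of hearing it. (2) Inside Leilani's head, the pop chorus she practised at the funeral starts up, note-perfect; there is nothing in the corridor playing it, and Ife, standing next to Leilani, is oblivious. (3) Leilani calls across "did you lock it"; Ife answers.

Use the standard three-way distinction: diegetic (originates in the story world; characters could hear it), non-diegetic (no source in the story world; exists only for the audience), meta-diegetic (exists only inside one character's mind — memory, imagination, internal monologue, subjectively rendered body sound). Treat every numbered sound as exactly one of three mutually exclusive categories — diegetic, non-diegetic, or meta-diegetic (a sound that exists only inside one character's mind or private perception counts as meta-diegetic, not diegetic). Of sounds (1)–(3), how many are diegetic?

(1) is non-diegetic: it has no source in the story world and no character can hear it — it's underscore.
Sound (2): remembered music, private to Leilani — Ife is oblivious because it isn't in the room, so meta-diegetic.
(3) is diegetic: on-screen dialogue — Leilani speaks and Ife is there to hear.
So 1 of the 3 is diegetic: (3).

1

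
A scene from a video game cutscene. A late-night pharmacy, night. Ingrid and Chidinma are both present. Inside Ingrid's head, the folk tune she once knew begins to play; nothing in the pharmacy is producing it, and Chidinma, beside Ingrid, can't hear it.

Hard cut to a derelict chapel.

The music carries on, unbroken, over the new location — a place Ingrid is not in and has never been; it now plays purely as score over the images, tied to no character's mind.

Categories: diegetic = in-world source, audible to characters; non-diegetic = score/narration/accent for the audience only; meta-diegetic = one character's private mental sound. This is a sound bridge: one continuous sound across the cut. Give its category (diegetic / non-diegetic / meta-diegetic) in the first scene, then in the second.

Scene one: the music exists only inside Ingrid's mind; Chidinma can't hear it → meta-diegetic.
Scene two: it's detached from Ingrid entirely and plays over unrelated images with no in-world source — conventional underscore → non-diegetic.

meta-diegetic, non-diegetic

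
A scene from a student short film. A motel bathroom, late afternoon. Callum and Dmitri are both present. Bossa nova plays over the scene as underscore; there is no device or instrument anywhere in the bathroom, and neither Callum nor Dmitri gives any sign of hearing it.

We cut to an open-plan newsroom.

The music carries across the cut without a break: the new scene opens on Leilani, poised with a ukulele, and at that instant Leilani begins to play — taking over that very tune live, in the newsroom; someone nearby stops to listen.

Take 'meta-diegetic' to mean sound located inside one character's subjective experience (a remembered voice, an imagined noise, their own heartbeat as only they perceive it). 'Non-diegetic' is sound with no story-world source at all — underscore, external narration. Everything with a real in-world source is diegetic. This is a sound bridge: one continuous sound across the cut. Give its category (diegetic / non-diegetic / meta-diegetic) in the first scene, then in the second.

Scene one: there's no in-world source anywhere and no character hears it — underscore for the audience only → non-diegetic.
Scene two: from the moment Leilani starts playing, the tune is being performed on a ukulele inside the story world and another character hears it → diegetic.

non-diegetic, diegetic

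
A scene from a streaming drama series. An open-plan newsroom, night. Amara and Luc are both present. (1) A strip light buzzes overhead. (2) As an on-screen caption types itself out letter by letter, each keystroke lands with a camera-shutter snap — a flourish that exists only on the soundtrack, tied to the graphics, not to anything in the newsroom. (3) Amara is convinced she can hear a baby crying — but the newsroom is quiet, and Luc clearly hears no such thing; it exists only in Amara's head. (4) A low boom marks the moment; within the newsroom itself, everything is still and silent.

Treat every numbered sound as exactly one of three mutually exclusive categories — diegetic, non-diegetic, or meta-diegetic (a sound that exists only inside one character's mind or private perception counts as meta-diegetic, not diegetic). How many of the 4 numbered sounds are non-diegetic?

Sound (1): a strip light is part of the location's real environment, so diegetic.
Sound (2): the caption isn't part of the story world, so neither is the sound tied to it, so non-diegetic.
(3) the sound is imagined by Amara; nothing in the story world is producing it and Luc can't hear it → meta-diegetic.
(4) is non-diegetic: nothing in the scene produces it; it's an accent added for the audience.
Non-diegetic: (2), (4) — that's 2.

2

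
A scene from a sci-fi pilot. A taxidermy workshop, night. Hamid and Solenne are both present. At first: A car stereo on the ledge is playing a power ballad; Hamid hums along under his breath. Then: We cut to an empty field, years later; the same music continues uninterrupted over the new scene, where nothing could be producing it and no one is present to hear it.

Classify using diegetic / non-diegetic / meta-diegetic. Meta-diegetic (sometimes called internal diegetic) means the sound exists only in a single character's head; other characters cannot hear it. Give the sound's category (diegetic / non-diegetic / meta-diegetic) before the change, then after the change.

diegetic, non-diegetic

Before the change: a car stereo is a real in-scene source and Hamid reacts to it → diegetic.
After the change: there is no longer any in-world source and no one can hear it — it has become underscore → non-diegetic.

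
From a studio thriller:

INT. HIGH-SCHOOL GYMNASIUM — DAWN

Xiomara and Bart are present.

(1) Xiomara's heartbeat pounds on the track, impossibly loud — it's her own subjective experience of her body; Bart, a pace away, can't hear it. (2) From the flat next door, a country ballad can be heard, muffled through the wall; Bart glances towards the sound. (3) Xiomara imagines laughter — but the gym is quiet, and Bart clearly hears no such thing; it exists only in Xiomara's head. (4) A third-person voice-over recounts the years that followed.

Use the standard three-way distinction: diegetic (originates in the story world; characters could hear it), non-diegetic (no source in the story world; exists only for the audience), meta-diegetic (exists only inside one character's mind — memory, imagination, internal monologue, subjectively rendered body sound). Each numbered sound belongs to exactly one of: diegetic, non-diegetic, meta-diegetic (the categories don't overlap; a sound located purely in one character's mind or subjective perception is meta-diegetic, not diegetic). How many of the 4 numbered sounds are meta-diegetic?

2

Sound (1): a subjective body sound — Xiomara's private perception, inaudible to Bart, so meta-diegetic.
Sound (2): the music has an off-screen but real-world source and a character hears it, so diegetic.
(3) is meta-diegetic: the sound is imagined by Xiomara; nothing in the story world is producing it and Bart can't hear it.
Sound (4): external voice-over — not a character, not heard by anyone in the scene, so non-diegetic.
So 2 of the 4 are meta-diegetic: (1), (3).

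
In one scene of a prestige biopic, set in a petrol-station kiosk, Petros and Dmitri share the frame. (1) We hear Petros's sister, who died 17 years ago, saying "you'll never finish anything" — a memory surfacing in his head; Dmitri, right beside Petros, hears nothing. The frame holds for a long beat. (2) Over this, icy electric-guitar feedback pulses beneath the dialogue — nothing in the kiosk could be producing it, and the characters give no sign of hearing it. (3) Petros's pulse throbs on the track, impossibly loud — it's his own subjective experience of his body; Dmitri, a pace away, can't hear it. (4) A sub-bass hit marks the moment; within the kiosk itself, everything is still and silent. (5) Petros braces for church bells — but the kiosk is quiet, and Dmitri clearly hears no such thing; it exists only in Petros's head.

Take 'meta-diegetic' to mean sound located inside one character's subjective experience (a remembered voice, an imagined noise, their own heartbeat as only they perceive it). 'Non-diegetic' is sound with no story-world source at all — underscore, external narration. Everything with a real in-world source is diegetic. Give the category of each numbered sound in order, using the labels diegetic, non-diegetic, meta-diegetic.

meta-diegetic, non-diegetic, meta-diegetic, non-diegetic, meta-diegetic

Sound (1): a remembered line, private to Petros — not present in the room, not audible to Dmitri, so meta-diegetic.
(2) is non-diegetic: score with no on-screen or off-screen source; it exists for the audience alone.
Sound (3): it's Petros's internal bodily sensation rendered as sound; only Petros 'hears' it, so meta-diegetic.
Sound (4): an editorial stinger — it belongs to the cut, not the story world, so non-diegetic.
Sound (5): Petros alone 'hears' it — an imagined sound, not present in the space, so meta-diegetic.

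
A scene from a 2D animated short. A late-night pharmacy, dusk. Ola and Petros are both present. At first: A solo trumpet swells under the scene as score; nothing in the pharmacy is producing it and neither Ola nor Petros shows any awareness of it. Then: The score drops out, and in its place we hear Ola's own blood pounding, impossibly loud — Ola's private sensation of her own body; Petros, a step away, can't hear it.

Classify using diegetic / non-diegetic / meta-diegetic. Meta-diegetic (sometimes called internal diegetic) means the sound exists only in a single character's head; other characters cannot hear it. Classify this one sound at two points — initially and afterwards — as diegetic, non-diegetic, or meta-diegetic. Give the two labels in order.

non-diegetic, meta-diegetic

Initially: underscore with no in-world source, inaudible to the characters → non-diegetic.
Afterwards: the body sound is Ola's subjective perception alone — Petros can't hear it → meta-diegetic.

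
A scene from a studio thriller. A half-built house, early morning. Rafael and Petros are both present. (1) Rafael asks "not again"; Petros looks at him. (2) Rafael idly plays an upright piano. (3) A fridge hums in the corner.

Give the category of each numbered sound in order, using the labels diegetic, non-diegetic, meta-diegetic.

(1) spoken by a character present in the story world → diegetic.
Sound (2): Rafael is producing the music live, in the story world, so diegetic.
Sound (3): a fridge is part of the location's real environment, so diegetic.

diegetic, diegetic, diegetic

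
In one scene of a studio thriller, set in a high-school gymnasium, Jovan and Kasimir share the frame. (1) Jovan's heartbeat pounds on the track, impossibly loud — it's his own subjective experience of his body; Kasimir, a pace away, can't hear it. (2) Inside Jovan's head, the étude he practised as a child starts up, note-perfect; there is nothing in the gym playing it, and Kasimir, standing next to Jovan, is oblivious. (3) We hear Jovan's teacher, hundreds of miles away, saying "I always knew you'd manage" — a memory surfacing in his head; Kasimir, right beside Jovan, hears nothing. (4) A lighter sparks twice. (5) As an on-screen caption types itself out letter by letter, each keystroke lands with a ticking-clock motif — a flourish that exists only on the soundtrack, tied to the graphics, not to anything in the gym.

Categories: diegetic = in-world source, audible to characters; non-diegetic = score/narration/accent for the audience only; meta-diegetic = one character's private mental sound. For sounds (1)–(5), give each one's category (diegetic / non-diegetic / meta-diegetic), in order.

meta-diegetic, meta-diegetic, meta-diegetic, diegetic, non-diegetic

(1) a subjective body sound — Jovan's private perception, inaudible to Kasimir → meta-diegetic.
(2) it lives in Jovan's subjectivity, not in the gym → meta-diegetic.
(3) is meta-diegetic: it's Jovan's recollection rendered as sound; the other character can't hear it.
Sound (4): a lighter is a real object/event in the scene's world, so diegetic.
(5) is non-diegetic: it accompanies on-screen graphics, not anything inside the story world.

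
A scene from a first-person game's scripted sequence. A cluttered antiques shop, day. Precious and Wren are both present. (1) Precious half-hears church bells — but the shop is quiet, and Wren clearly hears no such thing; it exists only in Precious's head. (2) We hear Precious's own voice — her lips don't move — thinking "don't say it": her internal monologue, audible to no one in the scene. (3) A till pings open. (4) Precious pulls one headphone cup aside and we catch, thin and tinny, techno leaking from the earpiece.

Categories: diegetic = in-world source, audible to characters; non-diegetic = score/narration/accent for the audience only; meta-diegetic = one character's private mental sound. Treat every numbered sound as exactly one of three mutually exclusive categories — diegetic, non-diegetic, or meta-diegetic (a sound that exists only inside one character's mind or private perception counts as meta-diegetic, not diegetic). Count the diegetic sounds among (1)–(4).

(1) is meta-diegetic: Precious alone 'hears' it — an imagined sound, not present in the space.
Sound (2): it's Precious's unspoken thought, heard only by the audience via her subjectivity, so meta-diegetic.
(3) a till is a real object/event in the scene's world → diegetic.
(4) is diegetic: the headphones are an on-screen source.
Diegetic: (3), (4) — that's 2.

2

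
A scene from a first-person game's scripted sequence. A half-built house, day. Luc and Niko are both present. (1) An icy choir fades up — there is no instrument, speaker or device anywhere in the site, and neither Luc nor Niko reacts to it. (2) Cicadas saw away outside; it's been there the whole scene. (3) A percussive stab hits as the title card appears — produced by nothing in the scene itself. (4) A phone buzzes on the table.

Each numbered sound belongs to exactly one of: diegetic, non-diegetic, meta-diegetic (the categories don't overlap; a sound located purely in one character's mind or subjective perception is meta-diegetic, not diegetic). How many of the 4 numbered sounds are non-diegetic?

2

Sound (1): it has no source in the story world and no character can hear it — it's underscore, so non-diegetic.
Sound (2): ambient/room sound belonging to the story's physical space, so diegetic.
(3) it's a sound-design accent with no in-world source; no one in the scene can hear it → non-diegetic.
(4) is diegetic: a phone is a real object/event in the scene's world.
Non-diegetic: (1), (3) — that's 2.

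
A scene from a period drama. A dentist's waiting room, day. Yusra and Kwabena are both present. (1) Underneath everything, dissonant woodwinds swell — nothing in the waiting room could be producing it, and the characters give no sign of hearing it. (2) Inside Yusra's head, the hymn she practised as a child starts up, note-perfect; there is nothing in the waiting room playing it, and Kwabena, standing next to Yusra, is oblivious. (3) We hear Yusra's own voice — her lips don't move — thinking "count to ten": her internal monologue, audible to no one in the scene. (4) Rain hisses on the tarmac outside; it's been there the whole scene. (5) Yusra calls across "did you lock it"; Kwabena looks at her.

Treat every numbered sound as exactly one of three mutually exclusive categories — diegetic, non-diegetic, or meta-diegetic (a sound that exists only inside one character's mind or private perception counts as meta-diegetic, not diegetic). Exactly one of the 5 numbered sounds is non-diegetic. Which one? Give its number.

Sound (1): nothing in the waiting room produces it and the characters don't hear it — pure soundtrack, so non-diegetic.
Sound (2): it lives in Yusra's subjectivity, not in the waiting room, so meta-diegetic.
(3) it's Yusra's unspoken thought, heard only by the audience via her subjectivity → meta-diegetic.
(4) ambient/room sound belonging to the story's physical space → diegetic.
(5) spoken by a character present in the story world → diegetic.
Only (1) is non-diegetic.

1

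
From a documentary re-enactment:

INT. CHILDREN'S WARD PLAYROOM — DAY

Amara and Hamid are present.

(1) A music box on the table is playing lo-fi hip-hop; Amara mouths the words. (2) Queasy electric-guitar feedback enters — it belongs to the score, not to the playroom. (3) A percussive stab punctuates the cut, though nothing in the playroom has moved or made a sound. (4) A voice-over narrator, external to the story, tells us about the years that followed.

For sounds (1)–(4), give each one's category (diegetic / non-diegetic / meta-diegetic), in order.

(1) source music from a music box, which exists in the story world → diegetic.
(2) is non-diegetic: score with no on-screen or off-screen source; it exists for the audience alone.
Sound (3): it's a sound-design accent with no in-world source; no one in the scene can hear it, so non-diegetic.
Sound (4): external voice-over — not a character, not heard by anyone in the scene, so non-diegetic.

diegetic, non-diegetic, non-diegetic, non-diegetic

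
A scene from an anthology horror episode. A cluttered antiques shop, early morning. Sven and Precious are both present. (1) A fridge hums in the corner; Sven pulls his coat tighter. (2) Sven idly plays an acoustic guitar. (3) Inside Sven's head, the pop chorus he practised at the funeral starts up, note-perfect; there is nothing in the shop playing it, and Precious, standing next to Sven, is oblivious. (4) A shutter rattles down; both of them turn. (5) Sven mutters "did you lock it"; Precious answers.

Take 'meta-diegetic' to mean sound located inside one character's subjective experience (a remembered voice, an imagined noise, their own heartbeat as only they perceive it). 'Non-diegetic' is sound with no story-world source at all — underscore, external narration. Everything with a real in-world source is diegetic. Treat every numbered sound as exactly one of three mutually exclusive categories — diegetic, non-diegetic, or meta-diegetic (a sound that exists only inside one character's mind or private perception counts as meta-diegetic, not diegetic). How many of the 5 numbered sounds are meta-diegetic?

1

Sound (1): ambient/room sound belonging to the story's physical space, so diegetic.
(2) Sven is producing the music live, in the story world → diegetic.
(3) is meta-diegetic: it lives in Sven's subjectivity, not in the shop.
(4) is diegetic: a shutter is a real object/event in the scene's world.
Sound (5): Sven is a character speaking aloud in the scene, so diegetic.
So 1 of the 5 is meta-diegetic: (3).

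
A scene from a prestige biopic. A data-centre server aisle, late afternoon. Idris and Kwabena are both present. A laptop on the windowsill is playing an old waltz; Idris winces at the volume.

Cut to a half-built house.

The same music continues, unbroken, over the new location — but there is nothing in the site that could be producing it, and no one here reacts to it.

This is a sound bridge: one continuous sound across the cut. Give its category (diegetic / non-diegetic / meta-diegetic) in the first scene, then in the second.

diegetic, non-diegetic

Scene one: a laptop is an on-screen source and Idris reacts to it → diegetic.
Scene two: there is no source in the site and no one hears it — it's now underscore → non-diegetic.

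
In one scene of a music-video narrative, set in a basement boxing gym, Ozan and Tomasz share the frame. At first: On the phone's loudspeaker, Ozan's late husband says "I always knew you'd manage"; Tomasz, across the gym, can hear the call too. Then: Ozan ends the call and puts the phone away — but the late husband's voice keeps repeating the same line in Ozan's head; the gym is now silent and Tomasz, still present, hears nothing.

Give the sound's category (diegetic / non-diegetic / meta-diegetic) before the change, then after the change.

diegetic, meta-diegetic

Before the change: the loudspeaker is an in-world source; both Ozan and Tomasz hear the call → diegetic.
After the change: with the phone off, the voice continues only as Ozan's private mental replay — Tomasz can't hear it → meta-diegetic.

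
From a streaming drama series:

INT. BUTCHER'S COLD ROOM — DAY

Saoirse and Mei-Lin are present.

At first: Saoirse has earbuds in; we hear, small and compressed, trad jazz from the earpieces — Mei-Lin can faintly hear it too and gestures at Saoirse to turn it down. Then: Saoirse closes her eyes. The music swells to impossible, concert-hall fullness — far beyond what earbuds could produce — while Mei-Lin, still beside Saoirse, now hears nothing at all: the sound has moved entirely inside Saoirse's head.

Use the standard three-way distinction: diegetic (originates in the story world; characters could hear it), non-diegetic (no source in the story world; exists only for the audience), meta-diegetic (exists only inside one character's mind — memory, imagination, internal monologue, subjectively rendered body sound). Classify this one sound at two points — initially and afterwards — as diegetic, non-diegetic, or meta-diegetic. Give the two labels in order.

diegetic, meta-diegetic

Initially: the earbuds are a physical source both characters can hear → diegetic.
Afterwards: the music now exists only as Saoirse's subjective experience; Mei-Lin can no longer hear it → meta-diegetic.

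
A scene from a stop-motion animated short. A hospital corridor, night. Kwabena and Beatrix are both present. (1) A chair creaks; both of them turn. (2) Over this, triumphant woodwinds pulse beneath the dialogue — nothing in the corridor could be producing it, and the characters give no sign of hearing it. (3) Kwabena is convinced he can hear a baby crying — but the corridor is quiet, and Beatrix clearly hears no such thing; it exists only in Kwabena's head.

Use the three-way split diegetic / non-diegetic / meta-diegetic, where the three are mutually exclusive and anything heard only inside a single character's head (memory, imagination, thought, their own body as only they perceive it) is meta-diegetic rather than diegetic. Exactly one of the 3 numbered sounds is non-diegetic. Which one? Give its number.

Sound (1): the sound comes from a chair physically present in the location, so diegetic.
(2) nothing in the corridor produces it and the characters don't hear it — pure soundtrack → non-diegetic.
(3) subjective to Kwabena: the corridor is silent and Beatrix hears nothing → meta-diegetic.
Only (2) is non-diegetic.

2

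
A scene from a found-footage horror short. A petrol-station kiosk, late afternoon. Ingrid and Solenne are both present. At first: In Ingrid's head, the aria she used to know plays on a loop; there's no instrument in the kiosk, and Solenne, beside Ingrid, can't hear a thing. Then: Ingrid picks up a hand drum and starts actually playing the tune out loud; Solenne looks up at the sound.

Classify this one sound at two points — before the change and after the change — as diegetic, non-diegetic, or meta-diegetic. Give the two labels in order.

Before the change: the tune exists only as Ingrid's private memory; Solenne can't hear it → meta-diegetic.
After the change: Ingrid is now producing it live on a hand drum, in the room, and Solenne hears it → diegetic.

meta-diegetic, diegetic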